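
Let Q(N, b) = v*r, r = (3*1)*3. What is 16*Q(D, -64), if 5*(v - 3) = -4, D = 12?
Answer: 1584/5 ≈ 316.80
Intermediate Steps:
r = 9 (r = 3*3 = 9)
v = 11/5 (v = 3 + (⅕)*(-4) = 3 - ⅘ = 11/5 ≈ 2.2000)
Q(N, b) = 99/5 (Q(N, b) = (11/5)*9 = 99/5)
16*Q(D, -64) = 16*(99/5) = 1584/5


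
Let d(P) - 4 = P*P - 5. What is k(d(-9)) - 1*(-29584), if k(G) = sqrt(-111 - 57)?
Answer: 29584 + 2*I*sqrt(42) ≈ 29584.0 + 12.961*I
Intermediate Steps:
d(P) = -1 + P**2 (d(P) = 4 + (P*P - 5) = 4 + (P**2 - 5) = 4 + (-5 + P**2) = -1 + P**2)
k(G) = 2*I*sqrt(42) (k(G) = sqrt(-168) = 2*I*sqrt(42))
k(d(-9)) - 1*(-29584) = 2*I*sqrt(42) - 1*(-29584) = 2*I*sqrt(42) + 29584 = 29584 + 2*I*sqrt(42)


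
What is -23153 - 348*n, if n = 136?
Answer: -70481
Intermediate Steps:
-23153 - 348*n = -23153 - 348*136 = -23153 - 47328 = -70481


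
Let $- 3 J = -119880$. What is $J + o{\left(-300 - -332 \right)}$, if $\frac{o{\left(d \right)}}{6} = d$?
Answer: $40152$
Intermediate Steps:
$J = 39960$ ($J = \left(- \frac{1}{3}\right) \left(-119880\right) = 39960$)
$o{\left(d \right)} = 6 d$
$J + o{\left(-300 - -332 \right)} = 39960 + 6 \left(-300 - -332\right) = 39960 + 6 \left(-300 + 332\right) = 39960 + 6 \cdot 32 = 39960 + 192 = 40152$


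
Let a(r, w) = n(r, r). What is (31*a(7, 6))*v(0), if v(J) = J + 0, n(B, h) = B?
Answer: 0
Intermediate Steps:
a(r, w) = r
v(J) = J
(31*a(7, 6))*v(0) = (31*7)*0 = 217*0 = 0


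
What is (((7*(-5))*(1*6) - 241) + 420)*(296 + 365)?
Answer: -20491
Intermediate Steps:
(((7*(-5))*(1*6) - 241) + 420)*(296 + 365) = ((-35*6 - 241) + 420)*661 = ((-210 - 241) + 420)*661 = (-451 + 420)*661 = -31*661 = -20491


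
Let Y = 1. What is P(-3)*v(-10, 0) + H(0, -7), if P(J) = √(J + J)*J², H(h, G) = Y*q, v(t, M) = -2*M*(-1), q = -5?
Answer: -5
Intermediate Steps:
v(t, M) = 2*M
H(h, G) = -5 (H(h, G) = 1*(-5) = -5)
P(J) = √2*J^(5/2) (P(J) = √(2*J)*J² = (√2*√J)*J² = √2*J^(5/2))
P(-3)*v(-10, 0) + H(0, -7) = (√2*(-3)^(5/2))*(2*0) - 5 = (√2*(9*I*√3))*0 - 5 = (9*I*√6)*0 - 5 = 0 - 5 = -5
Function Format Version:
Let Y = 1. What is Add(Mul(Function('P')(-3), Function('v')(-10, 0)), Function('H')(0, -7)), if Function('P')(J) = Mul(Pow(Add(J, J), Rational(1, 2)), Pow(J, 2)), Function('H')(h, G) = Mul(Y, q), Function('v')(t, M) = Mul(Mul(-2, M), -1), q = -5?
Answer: -5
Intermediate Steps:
Function('v')(t, M) = Mul(2, M)
Function('H')(h, G) = -5 (Function('H')(h, G) = Mul(1, -5) = -5)
Function('P')(J) = Mul(Pow(2, Rational(1, 2)), Pow(J, Rational(5, 2))) (Function('P')(J) = Mul(Pow(Mul(2, J), Rational(1, 2)), Pow(J, 2)) = Mul(Mul(Pow(2, Rational(1, 2)), Pow(J, Rational(1, 2))), Pow(J, 2)) = Mul(Pow(2, Rational(1, 2)), Pow(J, Rational(5, 2))))
Add(Mul(Function('P')(-3), Function('v')(-10, 0)), Function('H')(0, -7)) = Add(Mul(Mul(Pow(2, Rational(1, 2)), Pow(-3, Rational(5, 2))), Mul(2, 0)), -5) = Add(Mul(Mul(Pow(2, Rational(1, 2)), Mul(9, I, Pow(3, Rational(1, 2)))), 0), -5) = Add(Mul(Mul(9, I, Pow(6, Rational(1, 2))), 0), -5) = Add(0, -5) = -5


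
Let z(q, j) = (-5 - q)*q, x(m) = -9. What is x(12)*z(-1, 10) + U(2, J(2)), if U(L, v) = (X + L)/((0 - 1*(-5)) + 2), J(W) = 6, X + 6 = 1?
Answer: -255/7 ≈ -36.429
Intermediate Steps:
X = -5 (X = -6 + 1 = -5)
z(q, j) = q*(-5 - q)
U(L, v) = -5/7 + L/7 (U(L, v) = (-5 + L)/((0 - 1*(-5)) + 2) = (-5 + L)/((0 + 5) + 2) = (-5 + L)/(5 + 2) = (-5 + L)/7 = (-5 + L)*(⅐) = -5/7 + L/7)
x(12)*z(-1, 10) + U(2, J(2)) = -(-9)*(-1)*(5 - 1) + (-5/7 + (⅐)*2) = -(-9)*(-1)*4 + (-5/7 + 2/7) = -9*4 - 3/7 = -36 - 3/7 = -255/7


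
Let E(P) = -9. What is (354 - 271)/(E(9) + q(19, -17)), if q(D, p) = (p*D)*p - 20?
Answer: 83/5462 ≈ 0.015196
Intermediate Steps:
q(D, p) = -20 + D*p² (q(D, p) = (D*p)*p - 20 = D*p² - 20 = -20 + D*p²)
(354 - 271)/(E(9) + q(19, -17)) = (354 - 271)/(-9 + (-20 + 19*(-17)²)) = 83/(-9 + (-20 + 19*289)) = 83/(-9 + (-20 + 5491)) = 83/(-9 + 5471) = 83/5462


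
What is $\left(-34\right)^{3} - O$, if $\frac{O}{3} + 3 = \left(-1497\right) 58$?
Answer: $221183$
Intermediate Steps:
$O = -260487$ ($O = -9 + 3 \left(\left(-1497\right) 58\right) = -9 + 3 \left(-86826\right) = -9 - 260478 = -260487$)
$\left(-34\right)^{3} - O = \left(-34\right)^{3} - -260487 = -39304 + 260487 = 221183$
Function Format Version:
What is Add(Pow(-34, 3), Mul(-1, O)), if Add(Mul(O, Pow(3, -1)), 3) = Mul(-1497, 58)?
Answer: 221183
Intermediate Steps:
O = -260487 (O = Add(-9, Mul(3, Mul(-1497, 58))) = Add(-9, Mul(3, -86826)) = Add(-9, -260478) = -260487)
Add(Pow(-34, 3), Mul(-1, O)) = Add(Pow(-34, 3), Mul(-1, -260487)) = Add(-39304, 260487) = 221183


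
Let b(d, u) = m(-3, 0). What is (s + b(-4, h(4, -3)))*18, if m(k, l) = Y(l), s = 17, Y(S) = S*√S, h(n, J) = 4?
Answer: 306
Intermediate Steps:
Y(S) = S^(3/2)
m(k, l) = l^(3/2)
b(d, u) = 0 (b(d, u) = 0^(3/2) = 0)
(s + b(-4, h(4, -3)))*18 = (17 + 0)*18 = 17*18 = 306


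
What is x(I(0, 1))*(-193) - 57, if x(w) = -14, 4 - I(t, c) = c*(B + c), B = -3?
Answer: 2645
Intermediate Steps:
I(t, c) = 4 - c*(-3 + c)
x(I(0, 1))*(-193) - 57 = -14*(-193) - 57 = 2702 - 57 = 2645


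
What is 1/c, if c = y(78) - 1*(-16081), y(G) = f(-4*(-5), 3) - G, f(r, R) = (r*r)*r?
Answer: 1/24003 ≈ 4.1661e-5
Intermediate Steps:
f(r, R) = r**3 (f(r, R) = r**2*r = r**3)
y(G) = 8000 - G (y(G) = (-4*(-5))**3 - G = 20**3 - G = 8000 - G)
c = 24003 (c = (8000 - 1*78) - 1*(-16081) = (8000 - 78) + 16081 = 7922 + 16081 = 24003)
1/c = 1/24003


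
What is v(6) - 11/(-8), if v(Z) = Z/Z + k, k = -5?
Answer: -21/8 ≈ -2.6250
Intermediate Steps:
v(Z) = -4 (v(Z) = Z/Z - 5 = 1 - 5 = -4)
v(6) - 11/(-8) = -4 - 11/(-8) = -4 - 1/8*(-11) = -4 + 11/8 = -21/8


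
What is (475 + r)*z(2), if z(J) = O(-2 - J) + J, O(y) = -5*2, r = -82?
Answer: -3144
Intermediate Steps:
O(y) = -10
z(J) = -10 + J
(475 + r)*z(2) = (475 - 82)*(-10 + 2) = 393*(-8) = -3144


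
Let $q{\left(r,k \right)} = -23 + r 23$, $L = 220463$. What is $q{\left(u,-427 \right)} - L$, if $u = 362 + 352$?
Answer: $-204064$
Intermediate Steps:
$u = 714$
$q{\left(r,k \right)} = -23 + 23 r$
$q{\left(u,-427 \right)} - L = \left(-23 + 23 \cdot 714\right) - 220463 = \left(-23 + 16422\right) - 220463 = 16399 - 220463 = -204064$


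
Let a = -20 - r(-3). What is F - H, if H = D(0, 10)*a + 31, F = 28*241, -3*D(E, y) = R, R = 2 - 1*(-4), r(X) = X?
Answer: 6683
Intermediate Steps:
R = 6 (R = 2 + 4 = 6)
D(E, y) = -2 (D(E, y) = -1/3*6 = -2)
a = -17 (a = -20 - 1*(-3) = -20 + 3 = -17)
F = 6748
H = 65 (H = -2*(-17) + 31 = 34 + 31 = 65)
F - H = 6748 - 1*65 = 6748 - 65 = 6683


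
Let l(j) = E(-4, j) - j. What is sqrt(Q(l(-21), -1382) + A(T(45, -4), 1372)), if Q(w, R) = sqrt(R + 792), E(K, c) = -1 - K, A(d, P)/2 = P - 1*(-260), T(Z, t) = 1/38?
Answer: sqrt(3264 + I*sqrt(590)) ≈ 57.132 + 0.2126*I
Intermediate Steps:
T(Z, t) = 1/38
A(d, P) = 520 + 2*P (A(d, P) = 2*(P - 1*(-260)) = 2*(P + 260) = 2*(260 + P) = 520 + 2*P)
l(j) = 3 - j (l(j) = (-1 - 1*(-4)) - j = (-1 + 4) - j = 3 - j)
Q(w, R) = sqrt(792 + R)
sqrt(Q(l(-21), -1382) + A(T(45, -4), 1372)) = sqrt(sqrt(792 - 1382) + (520 + 2*1372)) = sqrt(sqrt(-590) + (520 + 2744)) = sqrt(I*sqrt(590) + 3264) = sqrt(3264 + I*sqrt(590))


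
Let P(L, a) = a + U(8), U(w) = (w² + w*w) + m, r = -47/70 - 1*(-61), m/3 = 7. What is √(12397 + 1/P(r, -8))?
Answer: √246464898/141 ≈ 111.34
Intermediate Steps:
m = 21 (m = 3*7 = 21)
r = 4223/70 (r = -47*1/70 + 61 = -47/70 + 61 = 4223/70 ≈ 60.329)
U(w) = 21 + 2*w² (U(w) = (w² + w*w) + 21 = (w² + w²) + 21 = 2*w² + 21 = 21 + 2*w²)
P(L, a) = 149 + a (P(L, a) = a + (21 + 2*8²) = a + (21 + 2*64) = a + (21 + 128) = a + 149 = 149 + a)
√(12397 + 1/P(r, -8)) = √(12397 + 1/(149 - 8)) = √(12397 + 1/141) = √(1747978/141) = √246464898/141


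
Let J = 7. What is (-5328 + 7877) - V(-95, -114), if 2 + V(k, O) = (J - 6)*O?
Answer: 2665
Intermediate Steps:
V(k, O) = -2 + O (V(k, O) = -2 + (7 - 6)*O = -2 + 1*O = -2 + O)
(-5328 + 7877) - V(-95, -114) = (-5328 + 7877) - (-2 - 114) = 2549 - 1*(-116) = 2549 + 116 = 2665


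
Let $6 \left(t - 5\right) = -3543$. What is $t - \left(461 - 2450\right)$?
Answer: $\frac{2807}{2} \approx 1403.5$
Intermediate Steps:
$t = - \frac{1171}{2}$ ($t = 5 + \frac{1}{6} \left(-3543\right) = 5 - \frac{1181}{2} = - \frac{1171}{2} \approx -585.5$)
$t - \left(461 - 2450\right) = - \frac{1171}{2} - \left(461 - 2450\right) = - \frac{1171}{2} - -1989 = - \frac{1171}{2} + 1989 = \frac{2807}{2}$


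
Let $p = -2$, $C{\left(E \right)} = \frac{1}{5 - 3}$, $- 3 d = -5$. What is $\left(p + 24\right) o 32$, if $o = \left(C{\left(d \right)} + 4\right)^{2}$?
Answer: $14256$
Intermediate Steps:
$d = \frac{5}{3}$ ($d = \left(- \frac{1}{3}\right) \left(-5\right) = \frac{5}{3} \approx 1.6667$)
$C{\left(E \right)} = \frac{1}{2}$
$o = \frac{81}{4}$ ($o = \left(\frac{1}{2} + 4\right)^{2} = \left(\frac{9}{2}\right)^{2} = \frac{81}{4} \approx 20.25$)
$\left(p + 24\right) o 32 = \left(-2 + 24\right) \frac{81}{4} \cdot 32 = 22 \cdot \frac{81}{4} \cdot 32 = \frac{891}{2} \cdot 32 = 14256$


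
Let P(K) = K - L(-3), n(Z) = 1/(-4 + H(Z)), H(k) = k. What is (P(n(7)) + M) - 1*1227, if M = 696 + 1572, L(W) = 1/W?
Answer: 3125/3 ≈ 1041.7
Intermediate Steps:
M = 2268
n(Z) = 1/(-4 + Z)
P(K) = 1/3 + K (P(K) = K - 1/(-3) = K - 1*(-1/3) = K + 1/3 = 1/3 + K)
(P(n(7)) + M) - 1*1227 = ((1/3 + 1/(-4 + 7)) + 2268) - 1*1227 = ((1/3 + 1/3) + 2268) - 1227 = (2/3 + 2268) - 1227 = 6806/3 - 1227 = 3125/3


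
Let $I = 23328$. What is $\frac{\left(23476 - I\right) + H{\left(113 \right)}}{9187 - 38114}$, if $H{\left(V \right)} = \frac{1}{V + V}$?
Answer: $- \frac{33449}{6537502} \approx -0.0051165$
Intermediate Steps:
$H{\left(V \right)} = \frac{1}{2 V}$
$\frac{\left(23476 - I\right) + H{\left(113 \right)}}{9187 - 38114} = \frac{\left(23476 - 23328\right) + \frac{1}{2 \cdot 113}}{9187 - 38114} = \frac{\left(23476 - 23328\right) + \frac{1}{2} \cdot \frac{1}{113}}{-28927} = \left(148 + \frac{1}{226}\right) \left(- \frac{1}{28927}\right) = \frac{33449}{226} \left(- \frac{1}{28927}\right) = - \frac{33449}{6537502}$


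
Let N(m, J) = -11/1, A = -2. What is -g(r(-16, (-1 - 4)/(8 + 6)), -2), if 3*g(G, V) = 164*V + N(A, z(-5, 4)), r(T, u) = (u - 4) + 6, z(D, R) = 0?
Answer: 113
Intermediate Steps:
N(m, J) = -11 (N(m, J) = -11*1 = -11)
r(T, u) = 2 + u (r(T, u) = (-4 + u) + 6 = 2 + u)
g(G, V) = -11/3 + 164*V/3 (g(G, V) = (164*V - 11)/3 = (-11 + 164*V)/3 = -11/3 + 164*V/3)
-g(r(-16, (-1 - 4)/(8 + 6)), -2) = -(-11/3 + (164/3)*(-2)) = -(-11/3 - 328/3) = -1*(-113) = 113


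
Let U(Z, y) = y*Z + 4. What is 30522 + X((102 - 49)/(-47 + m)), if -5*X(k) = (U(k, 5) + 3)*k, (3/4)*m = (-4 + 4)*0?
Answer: 337118882/11045 ≈ 30522.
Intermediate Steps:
U(Z, y) = 4 + Z*y (U(Z, y) = Z*y + 4 = 4 + Z*y)
m = 0 (m = 4*((-4 + 4)*0)/3 = 4*(0*0)/3 = (4/3)*0 = 0)
X(k) = -k*(7 + 5*k)/5 (X(k) = -((4 + k*5) + 3)*k/5 = -((4 + 5*k) + 3)*k/5 = -(7 + 5*k)*k/5 = -k*(7 + 5*k)/5)
30522 + X((102 - 49)/(-47 + m)) = 30522 - (102 - 49)/(-47 + 0)*(7 + 5*((102 - 49)/(-47 + 0)))/5 = 30522 - 53/(-47)*(7 + 5*(53/(-47)))/5 = 30522 - 53*(-1/47)*(7 + 5*(53*(-1/47)))/5 = 30522 - 1/5*(-53/47)*(7 + 5*(-53/47)) = 30522 - 1/5*(-53/47)*(7 - 265/47) = 30522 - 1/5*(-53/47)*64/47 = 30522 + 3392/11045 = 337118882/11045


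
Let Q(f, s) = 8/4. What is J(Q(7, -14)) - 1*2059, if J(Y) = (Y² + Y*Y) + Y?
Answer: -2049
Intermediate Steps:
Q(f, s) = 2 (Q(f, s) = 8*(¼) = 2)
J(Y) = Y + 2*Y² (J(Y) = (Y² + Y²) + Y = 2*Y² + Y = Y + 2*Y²)
J(Q(7, -14)) - 1*2059 = 2*(1 + 2*2) - 1*2059 = 2*(1 + 4) - 2059 = 2*5 - 2059 = 10 - 2059 = -2049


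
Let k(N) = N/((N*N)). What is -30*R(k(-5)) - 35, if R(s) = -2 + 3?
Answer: -65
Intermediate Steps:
k(N) = 1/N (k(N) = N/(N²) = N/N² = 1/N)
R(s) = 1
-30*R(k(-5)) - 35 = -30*1 - 35 = -30 - 35 = -65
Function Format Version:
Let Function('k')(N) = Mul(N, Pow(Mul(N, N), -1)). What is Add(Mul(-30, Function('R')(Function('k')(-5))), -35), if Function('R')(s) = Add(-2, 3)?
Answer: -65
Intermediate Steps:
Function('k')(N) = Pow(N, -1) (Function('k')(N) = Mul(N, Pow(Pow(N, 2), -1)) = Mul(N, Pow(N, -2)) = Pow(N, -1))
Function('R')(s) = 1
Add(Mul(-30, Function('R')(Function('k')(-5))), -35) = Add(Mul(-30, 1), -35) = Add(-30, -35) = -65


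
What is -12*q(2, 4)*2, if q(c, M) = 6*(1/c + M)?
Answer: -648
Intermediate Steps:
q(c, M) = 6*M + 6/c (q(c, M) = 6*(M + 1/c) = 6*M + 6/c)
-12*q(2, 4)*2 = -12*(6*4 + 6/2)*2 = -12*(24 + 6*(½))*2 = -12*(24 + 3)*2 = -12*27*2 = -324*2 = -648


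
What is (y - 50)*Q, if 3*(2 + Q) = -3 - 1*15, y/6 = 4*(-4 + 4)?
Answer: 400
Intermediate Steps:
y = 0 (y = 6*(4*(-4 + 4)) = 6*(4*0) = 6*0 = 0)
Q = -8 (Q = -2 + (-3 - 1*15)/3 = -2 + (-3 - 15)/3 = -2 + (⅓)*(-18) = -2 - 6 = -8)
(y - 50)*Q = (0 - 50)*(-8) = -50*(-8) = 400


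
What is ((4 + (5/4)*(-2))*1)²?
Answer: 9/4 ≈ 2.2500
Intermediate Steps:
((4 + (5/4)*(-2))*1)² = ((4 - 5/2)*1)² = ((3/2)*1)² = (3/2)² = 9/4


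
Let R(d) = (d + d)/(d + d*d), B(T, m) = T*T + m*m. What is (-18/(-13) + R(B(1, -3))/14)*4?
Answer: 5596/1001 ≈ 5.5904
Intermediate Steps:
B(T, m) = T² + m²
R(d) = 2*d/(d + d²) (R(d) = (2*d)/(d + d²) = 2*d/(d + d²))
(-18/(-13) + R(B(1, -3))/14)*4 = (-18/(-13) + (2/(1 + (1² + (-3)²)))/14)*4 = (-18*(-1/13) + (2/(1 + (1 + 9)))*(1/14))*4 = (18/13 + (2/(1 + 10))*(1/14))*4 = (18/13 + (2/11)*(1/14))*4 = (18/13 + 1/77)*4 = (1399/1001)*4 = 5596/1001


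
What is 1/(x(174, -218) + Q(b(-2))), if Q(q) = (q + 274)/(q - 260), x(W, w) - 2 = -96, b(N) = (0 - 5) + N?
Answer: -1/95 ≈ -0.010526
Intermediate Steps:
b(N) = -5 + N
x(W, w) = -94 (x(W, w) = 2 - 96 = -94)
Q(q) = (274 + q)/(-260 + q)
1/(x(174, -218) + Q(b(-2))) = 1/(-94 + (274 + (-5 - 2))/(-260 + (-5 - 2))) = 1/(-94 + (274 - 7)/(-260 - 7)) = 1/(-94 + 267/(-267)) = 1/(-94 - 1/267*267) = 1/(-94 - 1) = 1/(-95) = -1/95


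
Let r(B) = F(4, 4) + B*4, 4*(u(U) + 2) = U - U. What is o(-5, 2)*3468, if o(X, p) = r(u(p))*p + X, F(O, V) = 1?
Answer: -65892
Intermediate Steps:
u(U) = -2 (u(U) = -2 + (U - U)/4 = -2 + (¼)*0 = -2 + 0 = -2)
r(B) = 1 + 4*B (r(B) = 1 + B*4 = 1 + 4*B)
o(X, p) = X - 7*p (o(X, p) = (1 + 4*(-2))*p + X = (1 - 8)*p + X = -7*p + X = X - 7*p)
o(-5, 2)*3468 = (-5 - 7*2)*3468 = (-5 - 14)*3468 = -19*3468 = -65892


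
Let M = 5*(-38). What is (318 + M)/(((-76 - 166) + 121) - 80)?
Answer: -128/201 ≈ -0.63682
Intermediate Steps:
M = -190
(318 + M)/(((-76 - 166) + 121) - 80) = (318 - 190)/(((-76 - 166) + 121) - 80) = 128/((-242 + 121) - 80) = 128/(-121 - 80) = 128/(-201) = 128*(-1/201) = -128/201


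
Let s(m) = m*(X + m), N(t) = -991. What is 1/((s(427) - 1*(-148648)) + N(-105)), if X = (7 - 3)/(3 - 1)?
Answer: 1/330840 ≈ 3.0226e-6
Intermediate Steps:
X = 2 (X = 4/2 = 4*(½) = 2)
s(m) = m*(2 + m)
1/((s(427) - 1*(-148648)) + N(-105)) = 1/((427*(2 + 427) - 1*(-148648)) - 991) = 1/((427*429 + 148648) - 991) = 1/((183183 + 148648) - 991) = 1/(331831 - 991) = 1/330840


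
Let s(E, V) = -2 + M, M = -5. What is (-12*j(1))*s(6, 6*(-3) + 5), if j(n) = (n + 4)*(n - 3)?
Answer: -840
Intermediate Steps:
j(n) = (-3 + n)*(4 + n) (j(n) = (4 + n)*(-3 + n) = (-3 + n)*(4 + n))
s(E, V) = -7 (s(E, V) = -2 - 5 = -7)
(-12*j(1))*s(6, 6*(-3) + 5) = -12*(-12 + 1 + 1²)*(-7) = -12*(-12 + 1 + 1)*(-7) = -12*(-10)*(-7) = 120*(-7) = -840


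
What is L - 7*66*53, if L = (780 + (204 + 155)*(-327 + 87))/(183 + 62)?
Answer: -1216890/49 ≈ -24835.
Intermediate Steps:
L = -17076/49 (L = (780 + 359*(-240))/245 = (780 - 86160)*(1/245) = -85380*1/245 = -17076/49 ≈ -348.49)
L - 7*66*53 = -17076/49 - 7*66*53 = -17076/49 - 462*53 = -17076/49 - 24486 = -1216890/49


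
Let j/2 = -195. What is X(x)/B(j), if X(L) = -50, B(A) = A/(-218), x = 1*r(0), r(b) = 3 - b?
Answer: -1090/39 ≈ -27.949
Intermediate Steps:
x = 3 (x = 1*(3 - 1*0) = 1*(3 + 0) = 1*3 = 3)
j = -390 (j = 2*(-195) = -390)
B(A) = -A/218 (B(A) = A*(-1/218) = -A/218)
X(x)/B(j) = -50/((-1/218*(-390))) = -50/195/109 = -50*109/195 = -1090/39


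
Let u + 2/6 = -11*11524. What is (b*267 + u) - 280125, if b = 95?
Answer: -1144573/3 ≈ -3.8152e+5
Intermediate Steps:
u = -380293/3 (u = -⅓ - 11*11524 = -⅓ - 126764 = -380293/3 ≈ -1.2676e+5)
(b*267 + u) - 280125 = (95*267 - 380293/3) - 280125 = (25365 - 380293/3) - 280125 = -304198/3 - 280125 = -1144573/3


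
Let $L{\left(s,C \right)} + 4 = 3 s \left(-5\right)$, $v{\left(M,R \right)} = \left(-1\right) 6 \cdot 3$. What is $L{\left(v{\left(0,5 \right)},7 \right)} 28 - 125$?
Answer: $7323$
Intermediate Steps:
$v{\left(M,R \right)} = -18$ ($v{\left(M,R \right)} = \left(-6\right) 3 = -18$)
$L{\left(s,C \right)} = -4 - 15 s$ ($L{\left(s,C \right)} = -4 + 3 s \left(-5\right) = -4 - 15 s$)
$L{\left(v{\left(0,5 \right)},7 \right)} 28 - 125 = \left(-4 - -270\right) 28 - 125 = \left(-4 + 270\right) 28 - 125 = 266 \cdot 28 - 125 = 7448 - 125 = 7323$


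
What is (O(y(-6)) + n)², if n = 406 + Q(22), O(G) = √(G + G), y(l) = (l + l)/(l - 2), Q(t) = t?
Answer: (428 + √3)² ≈ 1.8467e+5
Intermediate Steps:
y(l) = 2*l/(-2 + l) (y(l) = (2*l)/(-2 + l) = 2*l/(-2 + l))
O(G) = √2*√G (O(G) = √(2*G) = √2*√G)
n = 428 (n = 406 + 22 = 428)
(O(y(-6)) + n)² = (√2*√(2*(-6)/(-2 - 6)) + 428)² = (√2*√(2*(-6)/(-8)) + 428)² = (√2*√(2*(-6)*(-⅛)) + 428)² = (√2*√(3/2) + 428)² = (√2*(√6/2) + 428)² = (√3 + 428)² = (428 + √3)²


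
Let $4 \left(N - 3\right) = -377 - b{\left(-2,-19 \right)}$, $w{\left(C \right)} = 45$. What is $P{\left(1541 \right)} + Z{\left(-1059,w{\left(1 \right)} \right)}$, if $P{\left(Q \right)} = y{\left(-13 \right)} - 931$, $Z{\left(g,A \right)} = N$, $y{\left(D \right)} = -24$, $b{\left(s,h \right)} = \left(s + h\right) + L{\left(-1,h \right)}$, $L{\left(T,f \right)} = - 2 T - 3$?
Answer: $- \frac{4163}{4} \approx -1040.8$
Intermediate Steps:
$L{\left(T,f \right)} = -3 - 2 T$
$b{\left(s,h \right)} = -1 + h + s$ ($b{\left(s,h \right)} = \left(s + h\right) - 1 = \left(h + s\right) + \left(-3 + 2\right) = \left(h + s\right) - 1 = -1 + h + s$)
$N = - \frac{343}{4}$ ($N = 3 + \frac{-377 - \left(-1 - 19 - 2\right)}{4} = 3 + \frac{-377 - -22}{4} = 3 + \frac{-377 + 22}{4} = 3 + \frac{1}{4} \left(-355\right) = 3 - \frac{355}{4} = - \frac{343}{4} \approx -85.75$)
$Z{\left(g,A \right)} = - \frac{343}{4}$
$P{\left(Q \right)} = -955$ ($P{\left(Q \right)} = -24 - 931 = -955$)
$P{\left(1541 \right)} + Z{\left(-1059,w{\left(1 \right)} \right)} = -955 - \frac{343}{4} = - \frac{4163}{4}$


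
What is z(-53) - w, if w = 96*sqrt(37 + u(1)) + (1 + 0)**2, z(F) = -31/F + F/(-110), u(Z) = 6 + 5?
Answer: 389/5830 - 384*sqrt(3) ≈ -665.04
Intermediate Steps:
u(Z) = 11
z(F) = -31/F - F/110 (z(F) = -31/F + F*(-1/110) = -31/F - F/110)
w = 1 + 384*sqrt(3) (w = 96*sqrt(37 + 11) + (1 + 0)**2 = 96*sqrt(48) + 1**2 = 96*(4*sqrt(3)) + 1 = 384*sqrt(3) + 1 = 1 + 384*sqrt(3) ≈ 666.11)
z(-53) - w = (-31/(-53) - 1/110*(-53)) - (1 + 384*sqrt(3)) = (-31*(-1/53) + 53/110) + (-1 - 384*sqrt(3)) = (31/53 + 53/110) + (-1 - 384*sqrt(3)) = 6219/5830 + (-1 - 384*sqrt(3)) = 389/5830 - 384*sqrt(3)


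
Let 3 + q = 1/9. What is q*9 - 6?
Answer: -32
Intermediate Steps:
q = -26/9 (q = -3 + 1/9 = -3 + ⅑ = -26/9 ≈ -2.8889)
q*9 - 6 = -26/9*9 - 6 = -26 - 6 = -32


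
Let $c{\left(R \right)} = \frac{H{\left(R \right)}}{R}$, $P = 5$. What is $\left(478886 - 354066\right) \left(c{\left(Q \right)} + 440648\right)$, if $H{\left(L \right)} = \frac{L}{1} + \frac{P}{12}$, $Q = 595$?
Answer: $\frac{19635645551465}{357} \approx 5.5002 \cdot 10^{10}$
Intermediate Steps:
$H{\left(L \right)} = \frac{5}{12} + L$ ($H{\left(L \right)} = \frac{L}{1} + \frac{5}{12} = L 1 + 5 \cdot \frac{1}{12} = L + \frac{5}{12} = \frac{5}{12} + L$)
$c{\left(R \right)} = \frac{\frac{5}{12} + R}{R}$
$\left(478886 - 354066\right) \left(c{\left(Q \right)} + 440648\right) = \left(478886 - 354066\right) \left(\frac{\frac{5}{12} + 595}{595} + 440648\right) = 124820 \left(\frac{1}{595} \cdot \frac{7145}{12} + 440648\right) = 124820 \left(\frac{1429}{1428} + 440648\right) = 124820 \cdot \frac{629246773}{1428} = \frac{19635645551465}{357}$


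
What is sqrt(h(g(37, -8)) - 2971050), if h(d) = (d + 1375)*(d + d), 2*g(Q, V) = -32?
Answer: 37*I*sqrt(2202) ≈ 1736.2*I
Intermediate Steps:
g(Q, V) = -16 (g(Q, V) = (1/2)*(-32) = -16)
h(d) = 2*d*(1375 + d) (h(d) = (1375 + d)*(2*d) = 2*d*(1375 + d))
sqrt(h(g(37, -8)) - 2971050) = sqrt(2*(-16)*(1375 - 16) - 2971050) = sqrt(2*(-16)*1359 - 2971050) = sqrt(-43488 - 2971050) = sqrt(-3014538) = 37*I*sqrt(2202)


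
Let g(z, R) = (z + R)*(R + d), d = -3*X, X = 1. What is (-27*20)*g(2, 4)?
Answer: -3240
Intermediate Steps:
d = -3 (d = -3*1 = -3)
g(z, R) = (-3 + R)*(R + z) (g(z, R) = (z + R)*(R - 3) = (R + z)*(-3 + R) = (-3 + R)*(R + z))
(-27*20)*g(2, 4) = (-27*20)*(4² - 3*4 - 3*2 + 4*2) = -540*(16 - 12 - 6 + 8) = -540*6 = -3240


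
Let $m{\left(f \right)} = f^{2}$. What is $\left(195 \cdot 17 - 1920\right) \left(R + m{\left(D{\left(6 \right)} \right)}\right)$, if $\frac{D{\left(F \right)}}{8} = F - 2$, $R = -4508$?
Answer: $-4860180$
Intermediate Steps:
$D{\left(F \right)} = -16 + 8 F$ ($D{\left(F \right)} = 8 \left(F - 2\right) = 8 \left(-2 + F\right) = -16 + 8 F$)
$\left(195 \cdot 17 - 1920\right) \left(R + m{\left(D{\left(6 \right)} \right)}\right) = \left(195 \cdot 17 - 1920\right) \left(-4508 + \left(-16 + 8 \cdot 6\right)^{2}\right) = \left(3315 - 1920\right) \left(-4508 + \left(-16 + 48\right)^{2}\right) = 1395 \left(-4508 + 32^{2}\right) = 1395 \left(-4508 + 1024\right) = 1395 \left(-3484\right) = -4860180$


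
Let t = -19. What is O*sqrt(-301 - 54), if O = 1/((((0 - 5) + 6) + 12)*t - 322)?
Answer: -I*sqrt(355)/569 ≈ -0.033113*I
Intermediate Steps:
O = -1/569 (O = 1/((((0 - 5) + 6) + 12)*(-19) - 322) = 1/(((-5 + 6) + 12)*(-19) - 322) = 1/((1 + 12)*(-19) - 322) = 1/(13*(-19) - 322) = 1/(-247 - 322) = 1/(-569) = -1/569 ≈ -0.0017575)
O*sqrt(-301 - 54) = -sqrt(-301 - 54)/569 = -I*sqrt(355)/569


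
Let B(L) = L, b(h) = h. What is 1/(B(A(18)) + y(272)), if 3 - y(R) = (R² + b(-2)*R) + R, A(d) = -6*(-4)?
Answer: -1/73685 ≈ -1.3571e-5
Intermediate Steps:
A(d) = 24
y(R) = 3 + R - R² (y(R) = 3 - ((R² - 2*R) + R) = 3 - (R² - R) = 3 + (R - R²) = 3 + R - R²)
1/(B(A(18)) + y(272)) = 1/(24 + (3 + 272 - 1*272²)) = 1/(24 + (3 + 272 - 1*73984)) = 1/(24 + (3 + 272 - 73984)) = 1/(24 - 73709) = 1/(-73685) = -1/73685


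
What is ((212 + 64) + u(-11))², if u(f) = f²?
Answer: 157609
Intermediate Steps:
((212 + 64) + u(-11))² = ((212 + 64) + (-11)²)² = (276 + 121)² = 397² = 157609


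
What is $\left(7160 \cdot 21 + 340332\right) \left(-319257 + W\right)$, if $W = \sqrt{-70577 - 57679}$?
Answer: $-156656855844 + 7851072 i \sqrt{501} \approx -1.5666 \cdot 10^{11} + 1.7573 \cdot 10^{8} i$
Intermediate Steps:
$W = 16 i \sqrt{501}$ ($W = \sqrt{-128256} = 16 i \sqrt{501} \approx 358.13 i$)
$\left(7160 \cdot 21 + 340332\right) \left(-319257 + W\right) = \left(7160 \cdot 21 + 340332\right) \left(-319257 + 16 i \sqrt{501}\right) = \left(150360 + 340332\right) \left(-319257 + 16 i \sqrt{501}\right) = 490692 \left(-319257 + 16 i \sqrt{501}\right) = -156656855844 + 7851072 i \sqrt{501}$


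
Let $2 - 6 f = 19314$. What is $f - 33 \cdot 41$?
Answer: $- \frac{13715}{3} \approx -4571.7$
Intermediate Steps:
$f = - \frac{9656}{3}$ ($f = \frac{1}{3} - 3219 = - \frac{9656}{3} \approx -3218.7$)
$f - 33 \cdot 41 = - \frac{9656}{3} - 33 \cdot 41 = - \frac{9656}{3} - 1353 = - \frac{13715}{3}$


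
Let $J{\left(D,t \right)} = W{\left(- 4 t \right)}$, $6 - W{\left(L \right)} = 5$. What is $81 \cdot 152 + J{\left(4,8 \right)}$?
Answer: $12313$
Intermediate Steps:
$W{\left(L \right)} = 1$ ($W{\left(L \right)} = 6 - 5 = 1$)
$J{\left(D,t \right)} = 1$
$81 \cdot 152 + J{\left(4,8 \right)} = 81 \cdot 152 + 1 = 12312 + 1 = 12313$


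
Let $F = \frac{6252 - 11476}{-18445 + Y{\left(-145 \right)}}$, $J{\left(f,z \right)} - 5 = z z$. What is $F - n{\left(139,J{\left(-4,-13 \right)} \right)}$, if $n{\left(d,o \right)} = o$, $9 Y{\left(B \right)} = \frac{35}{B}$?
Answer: $- \frac{104537373}{601769} \approx -173.72$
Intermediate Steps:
$J{\left(f,z \right)} = 5 + z^{2}$ ($J{\left(f,z \right)} = 5 + z z = 5 + z^{2}$)
$Y{\left(B \right)} = \frac{35}{9 B}$ ($Y{\left(B \right)} = \frac{35 \frac{1}{B}}{9} = \frac{35}{9 B}$)
$F = \frac{170433}{601769}$ ($F = \frac{6252 - 11476}{-18445 + \frac{35}{9 \left(-145\right)}} = - \frac{5224}{-18445 + \frac{35}{9} \left(- \frac{1}{145}\right)} = - \frac{5224}{-18445 - \frac{7}{261}} = - \frac{5224}{- \frac{4814152}{261}} = \left(-5224\right) \left(- \frac{261}{4814152}\right) = \frac{170433}{601769} \approx 0.28322$)
$F - n{\left(139,J{\left(-4,-13 \right)} \right)} = \frac{170433}{601769} - \left(5 + \left(-13\right)^{2}\right) = \frac{170433}{601769} - \left(5 + 169\right) = \frac{170433}{601769} - 174 = - \frac{104537373}{601769}$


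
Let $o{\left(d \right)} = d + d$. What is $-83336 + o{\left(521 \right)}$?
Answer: $-82294$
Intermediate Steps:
$o{\left(d \right)} = 2 d$
$-83336 + o{\left(521 \right)} = -83336 + 2 \cdot 521 = -83336 + 1042 = -82294$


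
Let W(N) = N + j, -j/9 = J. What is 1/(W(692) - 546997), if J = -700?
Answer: -1/540005 ≈ -1.8518e-6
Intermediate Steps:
j = 6300 (j = -9*(-700) = 6300)
W(N) = 6300 + N (W(N) = N + 6300 = 6300 + N)
1/(W(692) - 546997) = 1/((6300 + 692) - 546997) = 1/(6992 - 546997) = 1/(-540005) = -1/540005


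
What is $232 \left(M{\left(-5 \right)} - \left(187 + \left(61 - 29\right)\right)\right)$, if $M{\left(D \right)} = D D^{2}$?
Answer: $-79808$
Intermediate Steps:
$M{\left(D \right)} = D^{3}$
$232 \left(M{\left(-5 \right)} - \left(187 + \left(61 - 29\right)\right)\right) = 232 \left(\left(-5\right)^{3} - \left(187 + \left(61 - 29\right)\right)\right) = 232 \left(-125 - \left(187 + \left(61 - 29\right)\right)\right) = 232 \left(-125 - \left(187 + 32\right)\right) = 232 \left(-125 - 219\right) = 232 \left(-344\right) = -79808$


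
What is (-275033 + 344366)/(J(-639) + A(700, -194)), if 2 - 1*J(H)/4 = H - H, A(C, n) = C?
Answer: 23111/236 ≈ 97.928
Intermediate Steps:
J(H) = 8 (J(H) = 8 - 4*(H - H) = 8 - 4*0 = 8 + 0 = 8)
(-275033 + 344366)/(J(-639) + A(700, -194)) = (-275033 + 344366)/(8 + 700) = 69333/708 = 69333*(1/708) = 23111/236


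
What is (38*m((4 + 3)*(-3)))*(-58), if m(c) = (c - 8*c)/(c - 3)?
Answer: 26999/2 ≈ 13500.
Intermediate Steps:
m(c) = -7*c/(-3 + c) (m(c) = (-7*c)/(-3 + c) = -7*c/(-3 + c))
(38*m((4 + 3)*(-3)))*(-58) = (38*(-7*(4 + 3)*(-3)/(-3 + (4 + 3)*(-3))))*(-58) = (38*(-7*7*(-3)/(-3 + 7*(-3))))*(-58) = (38*(-7*(-21)/(-3 - 21)))*(-58) = (38*(-7*(-21)/(-24)))*(-58) = (38*(-7*(-21)*(-1/24)))*(-58) = (38*(-49/8))*(-58) = -931/4*(-58) = 26999/2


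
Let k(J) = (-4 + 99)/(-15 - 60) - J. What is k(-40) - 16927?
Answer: -253324/15 ≈ -16888.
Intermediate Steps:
k(J) = -19/15 - J (k(J) = 95/(-75) - J = 95*(-1/75) - J = -19/15 - J)
k(-40) - 16927 = (-19/15 - 1*(-40)) - 16927 = (-19/15 + 40) - 16927 = 581/15 - 16927 = -253324/15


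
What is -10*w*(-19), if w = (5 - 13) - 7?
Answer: -2850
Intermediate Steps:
w = -15 (w = -8 - 7 = -15)
-10*w*(-19) = -10*(-15)*(-19) = 150*(-19) = -2850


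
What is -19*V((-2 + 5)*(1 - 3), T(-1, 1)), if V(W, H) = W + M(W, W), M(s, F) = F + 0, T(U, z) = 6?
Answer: 228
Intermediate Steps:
M(s, F) = F
V(W, H) = 2*W (V(W, H) = W + W = 2*W)
-19*V((-2 + 5)*(1 - 3), T(-1, 1)) = -38*(-2 + 5)*(1 - 3) = -38*3*(-2) = -38*(-6) = -19*(-12) = 228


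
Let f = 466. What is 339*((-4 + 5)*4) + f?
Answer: 1822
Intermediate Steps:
339*((-4 + 5)*4) + f = 339*((-4 + 5)*4) + 466 = 339*(1*4) + 466 = 339*4 + 466 = 1356 + 466 = 1822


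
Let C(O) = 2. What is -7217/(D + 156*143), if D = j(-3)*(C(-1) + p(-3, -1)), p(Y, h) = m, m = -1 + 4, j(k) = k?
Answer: -7217/22293 ≈ -0.32373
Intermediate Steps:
m = 3
p(Y, h) = 3
D = -15 (D = -3*(2 + 3) = -3*5 = -15)
-7217/(D + 156*143) = -7217/(-15 + 156*143) = -7217/(-15 + 22308) = -7217/22293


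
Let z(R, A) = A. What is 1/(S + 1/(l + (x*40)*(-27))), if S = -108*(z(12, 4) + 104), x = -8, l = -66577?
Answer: -57937/675777169 ≈ -8.5734e-5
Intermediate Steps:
S = -11664 (S = -108*(4 + 104) = -108*108 = -11664)
1/(S + 1/(l + (x*40)*(-27))) = 1/(-11664 + 1/(-66577 - 8*40*(-27))) = 1/(-11664 + 1/(-66577 - 320*(-27))) = 1/(-11664 + 1/(-66577 + 8640)) = 1/(-11664 + 1/(-57937)) = 1/(-11664 - 1/57937) = 1/(-675777169/57937) = -57937/675777169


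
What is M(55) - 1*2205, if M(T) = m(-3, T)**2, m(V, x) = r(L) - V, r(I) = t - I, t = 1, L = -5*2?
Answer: -2009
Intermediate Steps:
L = -10
r(I) = 1 - I
m(V, x) = 11 - V (m(V, x) = (1 - 1*(-10)) - V = (1 + 10) - V = 11 - V)
M(T) = 196 (M(T) = (11 - 1*(-3))**2 = (11 + 3)**2 = 14**2 = 196)
M(55) - 1*2205 = 196 - 1*2205 = 196 - 2205 = -2009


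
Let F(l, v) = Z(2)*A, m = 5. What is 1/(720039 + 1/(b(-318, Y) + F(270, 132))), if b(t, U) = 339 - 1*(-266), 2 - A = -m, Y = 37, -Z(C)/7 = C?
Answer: 507/365059774 ≈ 1.3888e-6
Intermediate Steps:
Z(C) = -7*C
A = 7 (A = 2 - (-1)*5 = 2 - 1*(-5) = 2 + 5 = 7)
b(t, U) = 605 (b(t, U) = 339 + 266 = 605)
F(l, v) = -98 (F(l, v) = -7*2*7 = -14*7 = -98)
1/(720039 + 1/(b(-318, Y) + F(270, 132))) = 1/(720039 + 1/(605 - 98)) = 1/(720039 + 1/507) = 1/(365059774/507) = 507/365059774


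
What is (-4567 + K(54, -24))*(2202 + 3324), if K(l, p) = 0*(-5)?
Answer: -25237242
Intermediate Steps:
K(l, p) = 0
(-4567 + K(54, -24))*(2202 + 3324) = (-4567 + 0)*(2202 + 3324) = -4567*5526 = -25237242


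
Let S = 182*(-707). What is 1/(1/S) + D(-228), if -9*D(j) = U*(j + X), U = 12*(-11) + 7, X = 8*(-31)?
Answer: -1217566/9 ≈ -1.3529e+5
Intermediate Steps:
X = -248
S = -128674
U = -125 (U = -132 + 7 = -125)
D(j) = -31000/9 + 125*j/9 (D(j) = -(-125)*(j - 248)/9 = -(-125)*(-248 + j)/9 = -(31000 - 125*j)/9 = -31000/9 + 125*j/9)
1/(1/S) + D(-228) = 1/(1/(-128674)) + (-31000/9 + (125/9)*(-228)) = 1/(-1/128674) + (-31000/9 - 9500/3) = -128674 - 59500/9 = -1217566/9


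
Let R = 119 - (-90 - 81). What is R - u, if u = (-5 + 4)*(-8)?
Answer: 282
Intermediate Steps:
u = 8 (u = -1*(-8) = 8)
R = 290 (R = 119 - 1*(-171) = 119 + 171 = 290)
R - u = 290 - 1*8 = 290 - 8 = 282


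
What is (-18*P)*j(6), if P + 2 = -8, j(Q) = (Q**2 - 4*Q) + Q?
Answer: 3240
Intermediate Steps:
j(Q) = Q**2 - 3*Q
P = -10 (P = -2 - 8 = -10)
(-18*P)*j(6) = (-18*(-10))*(6*(-3 + 6)) = 180*(6*3) = 180*18 = 3240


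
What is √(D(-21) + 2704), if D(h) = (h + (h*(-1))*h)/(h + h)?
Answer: √2715 ≈ 52.106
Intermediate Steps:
D(h) = (h - h²)/(2*h) (D(h) = (h + (-h)*h)/((2*h)) = (h - h²)*(1/(2*h)) = (h - h²)/(2*h))
√(D(-21) + 2704) = √((½ - ½*(-21)) + 2704) = √((½ + 21/2) + 2704) = √(11 + 2704) = √2715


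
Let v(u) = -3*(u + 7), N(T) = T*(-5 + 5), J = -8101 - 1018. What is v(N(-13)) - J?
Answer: 9098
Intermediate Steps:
J = -9119
N(T) = 0 (N(T) = T*0 = 0)
v(u) = -21 - 3*u (v(u) = -3*(7 + u) = -21 - 3*u)
v(N(-13)) - J = (-21 - 3*0) - 1*(-9119) = (-21 + 0) + 9119 = -21 + 9119 = 9098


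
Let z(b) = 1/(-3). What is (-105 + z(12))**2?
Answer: 99856/9 ≈ 11095.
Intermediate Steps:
z(b) = -1/3
(-105 + z(12))**2 = (-105 - 1/3)**2 = (-316/3)**2 = 99856/9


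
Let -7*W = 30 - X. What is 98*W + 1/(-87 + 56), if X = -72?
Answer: -44269/31 ≈ -1428.0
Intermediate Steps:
W = -102/7 (W = -(30 - 1*(-72))/7 = -(30 + 72)/7 = -⅐*102 = -102/7 ≈ -14.571)
98*W + 1/(-87 + 56) = 98*(-102/7) + 1/(-87 + 56) = -1428 + 1/(-31) = -1428 - 1/31 = -44269/31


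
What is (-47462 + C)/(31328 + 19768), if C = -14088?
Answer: -30775/25548 ≈ -1.2046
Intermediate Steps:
(-47462 + C)/(31328 + 19768) = (-47462 - 14088)/(31328 + 19768) = -61550/51096 = -61550*1/51096 = -30775/25548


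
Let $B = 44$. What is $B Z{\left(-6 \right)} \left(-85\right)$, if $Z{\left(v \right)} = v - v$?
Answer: $0$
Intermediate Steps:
$Z{\left(v \right)} = 0$
$B Z{\left(-6 \right)} \left(-85\right) = 44 \cdot 0 \left(-85\right) = 0 \left(-85\right) = 0$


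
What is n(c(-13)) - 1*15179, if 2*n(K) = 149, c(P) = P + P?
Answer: -30209/2 ≈ -15105.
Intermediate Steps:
c(P) = 2*P
n(K) = 149/2 (n(K) = (½)*149 = 149/2)
n(c(-13)) - 1*15179 = 149/2 - 1*15179 = 149/2 - 15179 = -30209/2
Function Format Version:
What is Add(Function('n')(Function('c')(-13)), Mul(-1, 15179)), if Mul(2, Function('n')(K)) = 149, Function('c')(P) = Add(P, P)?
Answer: Rational(-30209, 2) ≈ -15105.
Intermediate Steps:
Function('c')(P) = Mul(2, P)
Function('n')(K) = Rational(149, 2) (Function('n')(K) = Mul(Rational(1, 2), 149) = Rational(149, 2))
Add(Function('n')(Function('c')(-13)), Mul(-1, 15179)) = Add(Rational(149, 2), Mul(-1, 15179)) = Add(Rational(149, 2), -15179) = Rational(-30209, 2)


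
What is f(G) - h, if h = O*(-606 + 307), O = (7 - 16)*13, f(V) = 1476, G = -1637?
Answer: -33507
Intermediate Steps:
O = -117 (O = -9*13 = -117)
h = 34983 (h = -117*(-606 + 307) = -117*(-299) = 34983)
f(G) - h = 1476 - 1*34983 = 1476 - 34983 = -33507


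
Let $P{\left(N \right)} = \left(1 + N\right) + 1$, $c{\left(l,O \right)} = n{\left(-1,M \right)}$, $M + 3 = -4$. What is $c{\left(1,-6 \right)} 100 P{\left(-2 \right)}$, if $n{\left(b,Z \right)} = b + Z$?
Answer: $0$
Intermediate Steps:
$M = -7$ ($M = -3 - 4 = -7$)
$n{\left(b,Z \right)} = Z + b$
$c{\left(l,O \right)} = -8$ ($c{\left(l,O \right)} = -7 - 1 = -8$)
$P{\left(N \right)} = 2 + N$
$c{\left(1,-6 \right)} 100 P{\left(-2 \right)} = \left(-8\right) 100 \left(2 - 2\right) = \left(-800\right) 0 = 0$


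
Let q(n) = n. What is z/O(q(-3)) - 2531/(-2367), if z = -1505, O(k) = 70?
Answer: -96719/4734 ≈ -20.431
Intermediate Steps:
z/O(q(-3)) - 2531/(-2367) = -1505/70 - 2531/(-2367) = -1505*1/70 - 2531*(-1/2367) = -43/2 + 2531/2367 = -96719/4734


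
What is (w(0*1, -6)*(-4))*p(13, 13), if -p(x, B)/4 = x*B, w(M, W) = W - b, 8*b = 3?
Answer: -17238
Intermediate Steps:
b = 3/8 (b = (⅛)*3 = 3/8 ≈ 0.37500)
w(M, W) = -3/8 + W (w(M, W) = W - 1*3/8 = W - 3/8 = -3/8 + W)
p(x, B) = -4*B*x (p(x, B) = -4*x*B = -4*B*x)
(w(0*1, -6)*(-4))*p(13, 13) = ((-3/8 - 6)*(-4))*(-4*13*13) = -51/8*(-4)*(-676) = (51/2)*(-676) = -17238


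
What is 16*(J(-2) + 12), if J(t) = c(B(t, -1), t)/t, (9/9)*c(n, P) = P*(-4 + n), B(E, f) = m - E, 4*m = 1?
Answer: 164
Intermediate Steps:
m = ¼ (m = (¼)*1 = ¼ ≈ 0.25000)
B(E, f) = ¼ - E
c(n, P) = P*(-4 + n)
J(t) = -15/4 - t (J(t) = (t*(-4 + (¼ - t)))/t = (t*(-15/4 - t))/t = -15/4 - t)
16*(J(-2) + 12) = 16*((-15/4 - 1*(-2)) + 12) = 16*((-15/4 + 2) + 12) = 16*(-7/4 + 12) = 16*(41/4) = 164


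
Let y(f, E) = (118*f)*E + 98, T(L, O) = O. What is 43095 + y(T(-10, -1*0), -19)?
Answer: 43193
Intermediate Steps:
y(f, E) = 98 + 118*E*f (y(f, E) = 118*E*f + 98 = 98 + 118*E*f)
43095 + y(T(-10, -1*0), -19) = 43095 + (98 + 118*(-19)*(-1*0)) = 43095 + (98 + 118*(-19)*0) = 43095 + (98 + 0) = 43095 + 98 = 43193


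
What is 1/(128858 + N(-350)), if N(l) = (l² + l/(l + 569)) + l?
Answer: 219/54970402 ≈ 3.9840e-6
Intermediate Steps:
N(l) = l + l² + l/(569 + l) (N(l) = (l² + l/(569 + l)) + l = l + l² + l/(569 + l))
1/(128858 + N(-350)) = 1/(128858 - 350*(570 + (-350)² + 570*(-350))/(569 - 350)) = 1/(128858 - 350*(570 + 122500 - 199500)/219) = 1/(128858 - 350*1/219*(-76430)) = 1/(128858 + 26750500/219) = 1/(54970402/219) = 219/54970402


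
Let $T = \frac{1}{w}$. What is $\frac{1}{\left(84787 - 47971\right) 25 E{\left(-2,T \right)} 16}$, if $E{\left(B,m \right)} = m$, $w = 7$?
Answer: $\frac{7}{14726400} \approx 4.7534 \cdot 10^{-7}$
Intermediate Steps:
$T = \frac{1}{7} \approx 0.14286$
$\frac{1}{\left(84787 - 47971\right) 25 E{\left(-2,T \right)} 16} = \frac{1}{\left(84787 - 47971\right) 25 \cdot \frac{1}{7} \cdot 16} = \frac{1}{36816 \cdot \frac{25}{7} \cdot 16} = \frac{1}{36816 \cdot \frac{400}{7}} = \frac{1}{36816} \cdot \frac{7}{400} = \frac{7}{14726400}$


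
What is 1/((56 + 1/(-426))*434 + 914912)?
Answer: 213/200052791 ≈ 1.0647e-6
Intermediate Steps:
1/((56 + 1/(-426))*434 + 914912) = 1/((56 - 1/426)*434 + 914912) = 1/((23855/426)*434 + 914912) = 1/(5176535/213 + 914912) = 1/(200052791/213) = 213/200052791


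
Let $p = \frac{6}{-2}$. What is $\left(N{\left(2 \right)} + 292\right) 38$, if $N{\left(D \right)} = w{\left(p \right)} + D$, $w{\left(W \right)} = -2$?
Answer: $11096$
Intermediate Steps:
$p = -3$ ($p = 6 \left(- \frac{1}{2}\right) = -3$)
$N{\left(D \right)} = -2 + D$
$\left(N{\left(2 \right)} + 292\right) 38 = \left(\left(-2 + 2\right) + 292\right) 38 = \left(0 + 292\right) 38 = 292 \cdot 38 = 11096$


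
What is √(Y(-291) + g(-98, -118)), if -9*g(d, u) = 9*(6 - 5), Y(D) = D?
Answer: 2*I*√73 ≈ 17.088*I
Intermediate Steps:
g(d, u) = -1 (g(d, u) = -(6 - 5) = -1)
√(Y(-291) + g(-98, -118)) = √(-291 - 1) = √(-292) = 2*I*√73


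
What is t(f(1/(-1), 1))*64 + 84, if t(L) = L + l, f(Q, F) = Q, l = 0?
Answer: 20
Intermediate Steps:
t(L) = L (t(L) = L + 0 = L)
t(f(1/(-1), 1))*64 + 84 = (1/(-1))*64 + 84 = (1*(-1))*64 + 84 = -1*64 + 84 = -64 + 84 = 20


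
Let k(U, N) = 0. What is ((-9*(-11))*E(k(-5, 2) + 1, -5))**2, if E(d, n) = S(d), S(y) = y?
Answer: 9801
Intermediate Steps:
E(d, n) = d
((-9*(-11))*E(k(-5, 2) + 1, -5))**2 = ((-9*(-11))*(0 + 1))**2 = (99*1)**2 = 99**2 = 9801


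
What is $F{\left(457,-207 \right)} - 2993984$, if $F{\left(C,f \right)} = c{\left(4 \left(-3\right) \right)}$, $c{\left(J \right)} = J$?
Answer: $-2993996$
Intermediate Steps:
$F{\left(C,f \right)} = -12$ ($F{\left(C,f \right)} = 4 \left(-3\right) = -12$)
$F{\left(457,-207 \right)} - 2993984 = -12 - 2993984 = -2993996$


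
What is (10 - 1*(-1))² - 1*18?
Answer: 103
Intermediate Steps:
(10 - 1*(-1))² - 1*18 = (10 + 1)² - 18 = 11² - 18 = 121 - 18 = 103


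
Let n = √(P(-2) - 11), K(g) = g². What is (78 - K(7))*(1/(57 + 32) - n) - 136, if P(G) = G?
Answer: -12075/89 - 29*I*√13 ≈ -135.67 - 104.56*I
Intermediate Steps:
n = I*√13 (n = √(-2 - 11) = √(-13) = I*√13 ≈ 3.6056*I)
(78 - K(7))*(1/(57 + 32) - n) - 136 = (78 - 1*7²)*(1/(57 + 32) - I*√13) - 136 = (78 - 1*49)*(1/89 - I*√13) - 136 = (78 - 49)*(1/89 - I*√13) - 136 = 29*(1/89 - I*√13) - 136 = (29/89 - 29*I*√13) - 136 = -12075/89 - 29*I*√13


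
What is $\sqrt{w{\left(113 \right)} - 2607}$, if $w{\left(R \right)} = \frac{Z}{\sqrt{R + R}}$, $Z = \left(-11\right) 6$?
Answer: $\frac{\sqrt{-33288783 - 3729 \sqrt{226}}}{113} \approx 51.102 i$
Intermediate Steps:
$Z = -66$
$w{\left(R \right)} = - \frac{33 \sqrt{2}}{\sqrt{R}}$ ($w{\left(R \right)} = - \frac{66}{\sqrt{R + R}} = - \frac{66}{\sqrt{2 R}} = - \frac{66}{\sqrt{2} \sqrt{R}} = - 66 \frac{\sqrt{2}}{2 \sqrt{R}} = - \frac{33 \sqrt{2}}{\sqrt{R}}$)
$\sqrt{w{\left(113 \right)} - 2607} = \sqrt{- \frac{33 \sqrt{2}}{\sqrt{113}} - 2607} = \sqrt{- 33 \sqrt{2} \frac{\sqrt{113}}{113} - 2607} = \sqrt{- \frac{33 \sqrt{226}}{113} - 2607} = \sqrt{-2607 - \frac{33 \sqrt{226}}{113}}$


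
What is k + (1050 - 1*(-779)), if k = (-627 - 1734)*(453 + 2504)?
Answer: -6979648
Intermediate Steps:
k = -6981477 (k = -2361*2957 = -6981477)
k + (1050 - 1*(-779)) = -6981477 + (1050 - 1*(-779)) = -6981477 + (1050 + 779) = -6981477 + 1829 = -6979648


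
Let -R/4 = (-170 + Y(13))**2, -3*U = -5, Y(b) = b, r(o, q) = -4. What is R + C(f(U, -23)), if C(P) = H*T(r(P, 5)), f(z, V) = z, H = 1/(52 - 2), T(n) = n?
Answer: -2464902/25 ≈ -98596.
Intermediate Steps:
U = 5/3 (U = -1/3*(-5) = 5/3 ≈ 1.6667)
H = 1/50 ≈ 0.020000
C(P) = -2/25 (C(P) = (1/50)*(-4) = -2/25)
R = -98596 (R = -4*(-170 + 13)**2 = -4*(-157)**2 = -4*24649 = -98596)
R + C(f(U, -23)) = -98596 - 2/25 = -2464902/25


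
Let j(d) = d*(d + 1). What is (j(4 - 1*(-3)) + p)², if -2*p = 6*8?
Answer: 1024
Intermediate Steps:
p = -24 (p = -3*8 = -½*48 = -24)
j(d) = d*(1 + d)
(j(4 - 1*(-3)) + p)² = ((4 - 1*(-3))*(1 + (4 - 1*(-3))) - 24)² = ((4 + 3)*(1 + (4 + 3)) - 24)² = (7*(1 + 7) - 24)² = (7*8 - 24)² = (56 - 24)² = 32² = 1024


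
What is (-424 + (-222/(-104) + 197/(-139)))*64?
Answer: -48951792/1807 ≈ -27090.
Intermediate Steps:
(-424 + (-222/(-104) + 197/(-139)))*64 = (-424 + (-222*(-1/104) + 197*(-1/139)))*64 = (-424 + (111/52 - 197/139))*64 = (-424 + 5185/7228)*64 = -3059487/7228*64 = -48951792/1807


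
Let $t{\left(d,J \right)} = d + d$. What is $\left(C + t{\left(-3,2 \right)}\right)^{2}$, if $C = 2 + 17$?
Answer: $169$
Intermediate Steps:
$t{\left(d,J \right)} = 2 d$
$C = 19$
$\left(C + t{\left(-3,2 \right)}\right)^{2} = \left(19 + 2 \left(-3\right)\right)^{2} = \left(19 - 6\right)^{2} = 13^{2} = 169$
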